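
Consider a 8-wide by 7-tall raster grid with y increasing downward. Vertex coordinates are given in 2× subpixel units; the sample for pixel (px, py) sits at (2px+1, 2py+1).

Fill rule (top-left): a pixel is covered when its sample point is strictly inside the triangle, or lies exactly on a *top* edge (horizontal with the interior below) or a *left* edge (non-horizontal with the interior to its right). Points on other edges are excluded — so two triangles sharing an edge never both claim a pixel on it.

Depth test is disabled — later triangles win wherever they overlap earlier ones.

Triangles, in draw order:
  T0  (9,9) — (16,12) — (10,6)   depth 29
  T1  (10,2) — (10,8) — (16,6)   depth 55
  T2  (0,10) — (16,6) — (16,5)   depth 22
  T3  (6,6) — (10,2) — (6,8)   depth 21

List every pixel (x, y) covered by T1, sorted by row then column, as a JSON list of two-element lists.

T0:
  2·area = 24  (B↔C swapped to make it positive)
  edge (9, 9)→(10, 6): d=(1,-3) top-left  bias=+0
  edge (10, 6)→(16, 12): d=(6,6) right/bottom  bias=-1
  edge (16, 12)→(9, 9): d=(-7,-3) top-left  bias=+0
    (2,0)@(5, 1): e=[-20,0,44] → ·  [on edge]
    (3,1)@(7, 3): e=[-12,0,36] → ·  [on edge]
    (5,1)@(11, 3): e=[0,-24,48] → ·  [on edge]
    (4,2)@(9, 5): e=[-4,0,28] → ·  [on edge]
    (5,3)@(11, 7): e=[4,0,20] → ·  [on edge]
    (4,4)@(9, 9): e=[0,24,0] → █  [on edge]
    (5,4)@(11, 9): e=[6,12,6] → █
    (6,4)@(13, 9): e=[12,0,12] → ·  [on edge]
    (4,5)@(9, 11): e=[2,36,-14] → ·
    (5,5)@(11, 11): e=[8,24,-8] → ·
    (7,5)@(15, 11): e=[20,0,4] → ·  [on edge]
  covered (2 px):
    · · · · · · · ·
    · · · · · · · ·
    · · · · · · · ·
    · · · · · · · ·
    · · · · █ █ · ·
    · · · · · · · ·
    · · · · · · · ·
T1:
  2·area = 36  (B↔C swapped to make it positive)
  edge (10, 2)→(16, 6): d=(6,4) right/bottom  bias=-1
  edge (16, 6)→(10, 8): d=(-6,2) right/bottom  bias=-1
  edge (10, 8)→(10, 2): d=(0,-6) top-left  bias=+0
    (5,1)@(11, 3): e=[2,28,6] → █
    (6,1)@(13, 3): e=[-6,24,18] → ·
    (5,2)@(11, 5): e=[14,16,6] → █
    (6,2)@(13, 5): e=[6,12,18] → █
    (7,2)@(15, 5): e=[-2,8,30] → ·
    (5,3)@(11, 7): e=[26,4,6] → █
    (6,3)@(13, 7): e=[18,0,18] → ·  [on edge]
    (3,4)@(7, 9): e=[54,0,-18] → ·  [on edge]
    (5,4)@(11, 9): e=[38,-8,6] → ·
    (0,5)@(1, 11): e=[90,0,-54] → ·  [on edge]
  covered (4 px):
    · · · · · · · ·
    · · · · · █ · ·
    · · · · · █ █ ·
    · · · · · █ · ·
    · · · · · · · ·
    · · · · · · · ·
    · · · · · · · ·
T2:
  2·area = 16  (B↔C swapped to make it positive)
  edge (0, 10)→(16, 5): d=(16,-5) top-left  bias=+0
  edge (16, 5)→(16, 6): d=(0,1) right/bottom  bias=-1
  edge (16, 6)→(0, 10): d=(-16,4) right/bottom  bias=-1
    (5,3)@(11, 7): e=[7,5,4] → █
    (6,3)@(13, 7): e=[17,3,-4] → ·
    (5,4)@(11, 9): e=[39,5,-28] → ·
  covered (1 px):
    · · · · · · · ·
    · · · · · · · ·
    · · · · · · · ·
    · · · · · █ · ·
    · · · · · · · ·
    · · · · · · · ·
    · · · · · · · ·
T3:
  2·area = 8
  edge (6, 6)→(10, 2): d=(4,-4) top-left  bias=+0
  edge (10, 2)→(6, 8): d=(-4,6) right/bottom  bias=-1
  edge (6, 8)→(6, 6): d=(0,-2) top-left  bias=+0
    (5,0)@(11, 1): e=[0,-2,10] → ·  [on edge]
    (4,1)@(9, 3): e=[0,2,6] → █  [on edge]
    (5,1)@(11, 3): e=[8,-10,10] → ·
    (3,2)@(7, 5): e=[0,6,2] → █  [on edge]
    (4,2)@(9, 5): e=[8,-6,6] → ·
    (2,3)@(5, 7): e=[0,10,-2] → ·  [on edge]
    (3,3)@(7, 7): e=[8,-2,2] → ·
    (1,4)@(3, 9): e=[0,14,-6] → ·  [on edge]
    (0,5)@(1, 11): e=[0,18,-10] → ·  [on edge]
  covered (2 px):
    · · · · · · · ·
    · · · · █ · · ·
    · · · █ · · · ·
    · · · · · · · ·
    · · · · · · · ·
    · · · · · · · ·
    · · · · · · · ·

Answer: [[5,1],[5,2],[6,2],[5,3]]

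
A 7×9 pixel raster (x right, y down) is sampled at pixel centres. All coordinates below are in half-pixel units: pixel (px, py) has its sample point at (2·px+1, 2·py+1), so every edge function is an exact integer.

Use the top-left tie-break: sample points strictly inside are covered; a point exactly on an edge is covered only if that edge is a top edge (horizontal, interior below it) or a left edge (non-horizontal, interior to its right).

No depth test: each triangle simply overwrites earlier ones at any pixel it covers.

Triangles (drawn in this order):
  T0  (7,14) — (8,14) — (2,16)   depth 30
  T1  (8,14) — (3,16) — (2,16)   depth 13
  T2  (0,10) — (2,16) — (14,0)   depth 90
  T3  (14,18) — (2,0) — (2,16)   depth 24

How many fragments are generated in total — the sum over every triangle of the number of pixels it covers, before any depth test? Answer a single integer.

T0:
  2·area = 2
  edge (7, 14)→(8, 14): d=(1,0) top-left  bias=+0
  edge (8, 14)→(2, 16): d=(-6,2) right/bottom  bias=-1
  edge (2, 16)→(7, 14): d=(5,-2) top-left  bias=+0
    (5,6)@(11, 13): e=[-1,0,3] → ·  [on edge]
    (2,7)@(5, 15): e=[1,0,1] → ·  [on edge]
  covered (0 px):
    · · · · · · ·
    · · · · · · ·
    · · · · · · ·
    · · · · · · ·
    · · · · · · ·
    · · · · · · ·
    · · · · · · ·
    · · · · · · ·
    · · · · · · ·
T1:
  2·area = 2
  edge (8, 14)→(3, 16): d=(-5,2) right/bottom  bias=-1
  edge (3, 16)→(2, 16): d=(-1,0) right/bottom  bias=-1
  edge (2, 16)→(8, 14): d=(6,-2) top-left  bias=+0
    (5,6)@(11, 13): e=[-1,3,0] → ·  [on edge]
    (2,7)@(5, 15): e=[1,1,0] → #  [on edge]
    (3,7)@(7, 15): e=[-3,1,4] → ·
    (2,8)@(5, 17): e=[-9,-1,12] → ·
  covered (1 px):
    · · · · · · ·
    · · · · · · ·
    · · · · · · ·
    · · · · · · ·
    · · · · · · ·
    · · · · · · ·
    · · · · · · ·
    · · # · · · ·
    · · · · · · ·
T2:
  2·area = 104  (B↔C swapped to make it positive)
  edge (0, 10)→(14, 0): d=(14,-10) top-left  bias=+0
  edge (14, 0)→(2, 16): d=(-12,16) right/bottom  bias=-1
  edge (2, 16)→(0, 10): d=(-2,-6) top-left  bias=+0
    (6,0)@(13, 1): e=[4,4,96] → #
    (5,1)@(11, 3): e=[12,12,80] → #
    (6,1)@(13, 3): e=[32,-20,92] → ·
    (3,2)@(7, 5): e=[0,52,52] → #  [on edge]
    (4,2)@(9, 5): e=[20,20,64] → #
    (5,2)@(11, 5): e=[40,-12,76] → ·
    (2,3)@(5, 7): e=[8,60,36] → #
    (4,3)@(9, 7): e=[48,-4,60] → ·
    (1,4)@(3, 9): e=[16,68,20] → #
    (4,4)@(9, 9): e=[76,-28,56] → ·
    (0,5)@(1, 11): e=[24,76,4] → #
    (3,5)@(7, 11): e=[84,-20,40] → ·
    (0,6)@(1, 13): e=[52,52,0] → #  [on edge]
  covered (14 px):
    · · · · · · #
    · · · · · # ·
    · · · # # · ·
    · · # # · · ·
    · # # # · · ·
    # # # · · · ·
    # # · · · · ·
    · · · · · · ·
    · · · · · · ·
T3:
  2·area = 192  (B↔C swapped to make it positive)
  edge (14, 18)→(2, 16): d=(-12,-2) top-left  bias=+0
  edge (2, 16)→(2, 0): d=(0,-16) top-left  bias=+0
  edge (2, 0)→(14, 18): d=(12,18) right/bottom  bias=-1
    (1,1)@(3, 3): e=[158,16,18] → #
    (2,1)@(5, 3): e=[162,48,-18] → ·
    (1,2)@(3, 5): e=[134,16,42] → #
    (2,2)@(5, 5): e=[138,48,6] → #
    (3,2)@(7, 5): e=[142,80,-30] → ·
    (1,3)@(3, 7): e=[110,16,66] → #
    (3,3)@(7, 7): e=[118,80,-6] → ·
    (1,4)@(3, 9): e=[86,16,90] → #
    (3,4)@(7, 9): e=[94,80,18] → #
    (4,4)@(9, 9): e=[98,112,-18] → ·
    (1,5)@(3, 11): e=[62,16,114] → #
    (4,5)@(9, 11): e=[74,112,6] → #
  covered (24 px):
    · · · · · · ·
    · # · · · · ·
    · # # · · · ·
    · # # · · · ·
    · # # # · · ·
    · # # # # · ·
    · # # # # · ·
    · # # # # # ·
    · · · · # # #

Answer: 39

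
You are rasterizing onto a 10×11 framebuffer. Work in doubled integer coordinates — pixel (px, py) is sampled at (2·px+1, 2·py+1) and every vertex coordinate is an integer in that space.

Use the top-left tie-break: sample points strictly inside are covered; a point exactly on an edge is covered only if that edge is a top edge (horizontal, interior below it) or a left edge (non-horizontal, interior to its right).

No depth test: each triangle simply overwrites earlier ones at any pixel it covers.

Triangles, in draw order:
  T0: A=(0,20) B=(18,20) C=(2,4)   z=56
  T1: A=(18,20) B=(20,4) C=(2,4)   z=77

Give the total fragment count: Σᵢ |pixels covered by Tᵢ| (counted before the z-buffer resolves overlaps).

T0:
  2·area = 288  (B↔C swapped to make it positive)
  edge (0, 20)→(2, 4): d=(2,-16) top-left  bias=+0
  edge (2, 4)→(18, 20): d=(16,16) right/bottom  bias=-1
  edge (18, 20)→(0, 20): d=(-18,0) right/bottom  bias=-1
    (0,1)@(1, 3): e=[-18,0,306] → ·  [on edge]
    (1,2)@(3, 5): e=[18,0,270] → ·  [on edge]
    (1,3)@(3, 7): e=[22,32,234] → █
    (2,3)@(5, 7): e=[54,0,234] → ·  [on edge]
    (1,4)@(3, 9): e=[26,64,198] → █
    (2,4)@(5, 9): e=[58,32,198] → █
    (3,4)@(7, 9): e=[90,0,198] → ·  [on edge]
    (1,5)@(3, 11): e=[30,96,162] → █
    (3,5)@(7, 11): e=[94,32,162] → █
    (4,5)@(9, 11): e=[126,0,162] → ·  [on edge]
    (0,6)@(1, 13): e=[2,160,126] → █
    (4,6)@(9, 13): e=[130,32,126] → █
    (5,6)@(11, 13): e=[162,0,126] → ·  [on edge]
    (6,7)@(13, 15): e=[198,0,90] → ·  [on edge]
    (7,8)@(15, 17): e=[234,0,54] → ·  [on edge]
    (8,9)@(17, 19): e=[270,0,18] → ·  [on edge]
    (9,10)@(19, 21): e=[306,0,-18] → ·  [on edge]
  covered (32 px):
    · · · · · · · · · ·
    · · · · · · · · · ·
    · · · · · · · · · ·
    · █ · · · · · · · ·
    · █ █ · · · · · · ·
    · █ █ █ · · · · · ·
    █ █ █ █ █ · · · · ·
    █ █ █ █ █ █ · · · ·
    █ █ █ █ █ █ █ · · ·
    █ █ █ █ █ █ █ █ · ·
    · · · · · · · · · ·
T1:
  2·area = 288  (B↔C swapped to make it positive)
  edge (18, 20)→(2, 4): d=(-16,-16) top-left  bias=+0
  edge (2, 4)→(20, 4): d=(18,0) top-left  bias=+0
  edge (20, 4)→(18, 20): d=(-2,16) right/bottom  bias=-1
    (0,1)@(1, 3): e=[0,-18,306] → ·  [on edge]
    (1,2)@(3, 5): e=[0,18,270] → █  [on edge]
    (2,2)@(5, 5): e=[32,18,238] → █
    (3,2)@(7, 5): e=[64,18,206] → █
    (4,2)@(9, 5): e=[96,18,174] → █
    (5,2)@(11, 5): e=[128,18,142] → █
    (6,2)@(13, 5): e=[160,18,110] → █
    (7,2)@(15, 5): e=[192,18,78] → █
    (8,2)@(17, 5): e=[224,18,46] → █
    (9,2)@(19, 5): e=[256,18,14] → █
    (1,3)@(3, 7): e=[-32,54,266] → ·
    (2,3)@(5, 7): e=[0,54,234] → █  [on edge]
    (3,4)@(7, 9): e=[0,90,198] → █  [on edge]
    (4,5)@(9, 11): e=[0,126,162] → █  [on edge]
    (5,6)@(11, 13): e=[0,162,126] → █  [on edge]
    (6,7)@(13, 15): e=[0,198,90] → █  [on edge]
    (7,8)@(15, 17): e=[0,234,54] → █  [on edge]
    (8,9)@(17, 19): e=[0,270,18] → █  [on edge]
    (9,10)@(19, 21): e=[0,306,-18] → ·  [on edge]
  covered (40 px):
    · · · · · · · · · ·
    · · · · · · · · · ·
    · █ █ █ █ █ █ █ █ █
    · · █ █ █ █ █ █ █ █
    · · · █ █ █ █ █ █ █
    · · · · █ █ █ █ █ █
    · · · · · █ █ █ █ ·
    · · · · · · █ █ █ ·
    · · · · · · · █ █ ·
    · · · · · · · · █ ·
    · · · · · · · · · ·

Answer: 72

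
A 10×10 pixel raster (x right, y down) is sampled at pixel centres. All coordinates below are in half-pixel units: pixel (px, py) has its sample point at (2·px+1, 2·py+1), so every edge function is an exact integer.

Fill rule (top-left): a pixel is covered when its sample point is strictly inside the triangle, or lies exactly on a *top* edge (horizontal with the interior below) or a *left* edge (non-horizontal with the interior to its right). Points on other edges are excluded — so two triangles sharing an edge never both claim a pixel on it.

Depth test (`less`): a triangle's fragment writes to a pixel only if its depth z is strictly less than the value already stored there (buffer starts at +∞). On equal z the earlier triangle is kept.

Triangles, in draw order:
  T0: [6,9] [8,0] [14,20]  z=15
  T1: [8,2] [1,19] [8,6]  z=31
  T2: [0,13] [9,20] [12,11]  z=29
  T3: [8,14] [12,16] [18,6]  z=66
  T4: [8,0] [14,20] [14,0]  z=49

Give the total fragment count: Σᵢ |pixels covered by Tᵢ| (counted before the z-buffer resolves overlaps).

T0:
  2·area = 94
  edge (6, 9)→(8, 0): d=(2,-9) top-left  bias=+0
  edge (8, 0)→(14, 20): d=(6,20) right/bottom  bias=-1
  edge (14, 20)→(6, 9): d=(-8,-11) top-left  bias=+0
    (3,2)@(7, 5): e=[1,50,43] → █
    (4,2)@(9, 5): e=[19,10,65] → █
    (5,2)@(11, 5): e=[37,-30,87] → ·
    (3,3)@(7, 7): e=[5,62,27] → █
    (5,3)@(11, 7): e=[41,-18,71] → ·
    (3,4)@(7, 9): e=[9,74,11] → █
    (5,4)@(11, 9): e=[45,-6,55] → ·
    (3,5)@(7, 11): e=[13,86,-5] → ·
    (4,5)@(9, 11): e=[31,46,17] → █
    (5,5)@(11, 11): e=[49,6,39] → █
    (6,5)@(13, 11): e=[67,-34,61] → ·
    (4,6)@(9, 13): e=[35,58,1] → █
  covered (12 px):
    · · · · · · · · · ·
    · · · · · · · · · ·
    · · · █ █ · · · · ·
    · · · █ █ · · · · ·
    · · · █ █ · · · · ·
    · · · · █ █ · · · ·
    · · · · █ █ · · · ·
    · · · · · █ · · · ·
    · · · · · · █ · · ·
    · · · · · · · · · ·
T1:
  2·area = 28  (B↔C swapped to make it positive)
  edge (8, 2)→(8, 6): d=(0,4) right/bottom  bias=-1
  edge (8, 6)→(1, 19): d=(-7,13) right/bottom  bias=-1
  edge (1, 19)→(8, 2): d=(7,-17) top-left  bias=+0
    (3,2)@(7, 5): e=[4,20,4] → █
    (4,2)@(9, 5): e=[-4,-6,38] → ·
    (3,3)@(7, 7): e=[4,6,18] → █
    (4,3)@(9, 7): e=[-4,-20,52] → ·
    (3,4)@(7, 9): e=[4,-8,32] → ·
    (2,5)@(5, 11): e=[12,4,12] → █
    (3,5)@(7, 11): e=[4,-22,46] → ·
    (2,6)@(5, 13): e=[12,-10,26] → ·
    (1,7)@(3, 15): e=[20,2,6] → █
    (2,7)@(5, 15): e=[12,-24,40] → ·
    (1,8)@(3, 17): e=[20,-12,20] → ·
    (0,9)@(1, 19): e=[28,0,0] → ·  [on edge]
  covered (4 px):
    · · · · · · · · · ·
    · · · · · · · · · ·
    · · · █ · · · · · ·
    · · · █ · · · · · ·
    · · · · · · · · · ·
    · · █ · · · · · · ·
    · · · · · · · · · ·
    · █ · · · · · · · ·
    · · · · · · · · · ·
    · · · · · · · · · ·
T2:
  2·area = 102  (B↔C swapped to make it positive)
  edge (0, 13)→(12, 11): d=(12,-2) top-left  bias=+0
  edge (12, 11)→(9, 20): d=(-3,9) right/bottom  bias=-1
  edge (9, 20)→(0, 13): d=(-9,-7) top-left  bias=+0
    (0,6)@(1, 13): e=[2,93,7] → █
    (1,6)@(3, 13): e=[6,75,21] → █
    (2,6)@(5, 13): e=[10,57,35] → █
    (3,6)@(7, 13): e=[14,39,49] → █
    (4,6)@(9, 13): e=[18,21,63] → █
    (5,6)@(11, 13): e=[22,3,77] → █
    (6,6)@(13, 13): e=[26,-15,91] → ·
    (0,7)@(1, 15): e=[26,87,-11] → ·
    (1,7)@(3, 15): e=[30,69,3] → █
    (5,7)@(11, 15): e=[46,-3,59] → ·
    (1,8)@(3, 17): e=[54,63,-15] → ·
    (2,8)@(5, 17): e=[58,45,-1] → ·
  covered (13 px):
    · · · · · · · · · ·
    · · · · · · · · · ·
    · · · · · · · · · ·
    · · · · · · · · · ·
    · · · · · · · · · ·
    · · · · · · · · · ·
    █ █ █ █ █ █ · · · ·
    · █ █ █ █ · · · · ·
    · · · █ █ · · · · ·
    · · · · █ · · · · ·
T3:
  2·area = 52  (B↔C swapped to make it positive)
  edge (8, 14)→(18, 6): d=(10,-8) top-left  bias=+0
  edge (18, 6)→(12, 16): d=(-6,10) right/bottom  bias=-1
  edge (12, 16)→(8, 14): d=(-4,-2) top-left  bias=+0
    (8,3)@(17, 7): e=[2,4,46] → █
    (9,3)@(19, 7): e=[18,-16,50] → ·
    (7,4)@(15, 9): e=[6,12,34] → █
    (8,4)@(17, 9): e=[22,-8,38] → ·
    (6,5)@(13, 11): e=[10,20,22] → █
    (7,5)@(15, 11): e=[26,0,26] → ·  [on edge]
    (5,6)@(11, 13): e=[14,28,10] → █
    (7,6)@(15, 13): e=[46,-12,18] → ·
    (5,7)@(11, 15): e=[34,16,2] → █
    (6,7)@(13, 15): e=[50,-4,6] → ·
    (5,8)@(11, 17): e=[54,4,-6] → ·
  covered (6 px):
    · · · · · · · · · ·
    · · · · · · · · · ·
    · · · · · · · · · ·
    · · · · · · · · █ ·
    · · · · · · · █ · ·
    · · · · · · █ · · ·
    · · · · · █ █ · · ·
    · · · · · █ · · · ·
    · · · · · · · · · ·
    · · · · · · · · · ·
T4:
  2·area = 120  (B↔C swapped to make it positive)
  edge (8, 0)→(14, 0): d=(6,0) top-left  bias=+0
  edge (14, 0)→(14, 20): d=(0,20) right/bottom  bias=-1
  edge (14, 20)→(8, 0): d=(-6,-20) top-left  bias=+0
    (4,0)@(9, 1): e=[6,100,14] → █
    (5,0)@(11, 1): e=[6,60,54] → █
    (6,0)@(13, 1): e=[6,20,94] → █
    (7,0)@(15, 1): e=[6,-20,134] → ·
    (4,1)@(9, 3): e=[18,100,2] → █
    (7,1)@(15, 3): e=[18,-20,122] → ·
    (4,2)@(9, 5): e=[30,100,-10] → ·
    (5,2)@(11, 5): e=[30,60,30] → █
    (7,2)@(15, 5): e=[30,-20,110] → ·
    (5,3)@(11, 7): e=[42,60,18] → █
    (7,3)@(15, 7): e=[42,-20,98] → ·
    (5,4)@(11, 9): e=[54,60,6] → █
  covered (15 px):
    · · · · █ █ █ · · ·
    · · · · █ █ █ · · ·
    · · · · · █ █ · · ·
    · · · · · █ █ · · ·
    · · · · · █ █ · · ·
    · · · · · · █ · · ·
    · · · · · · █ · · ·
    · · · · · · █ · · ·
    · · · · · · · · · ·
    · · · · · · · · · ·

Result: 50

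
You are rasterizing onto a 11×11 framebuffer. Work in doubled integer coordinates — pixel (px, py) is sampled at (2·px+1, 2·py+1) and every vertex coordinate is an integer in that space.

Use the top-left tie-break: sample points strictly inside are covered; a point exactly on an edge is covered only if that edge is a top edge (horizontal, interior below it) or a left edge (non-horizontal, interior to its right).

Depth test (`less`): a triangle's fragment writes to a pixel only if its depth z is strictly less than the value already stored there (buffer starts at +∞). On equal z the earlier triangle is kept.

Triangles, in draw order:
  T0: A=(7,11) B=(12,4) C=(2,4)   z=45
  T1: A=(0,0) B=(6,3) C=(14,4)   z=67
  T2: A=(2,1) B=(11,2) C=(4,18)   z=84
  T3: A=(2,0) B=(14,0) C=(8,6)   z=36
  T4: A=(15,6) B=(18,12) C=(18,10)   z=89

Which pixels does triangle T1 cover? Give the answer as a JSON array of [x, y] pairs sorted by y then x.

T0:
  2·area = 70  (B↔C swapped to make it positive)
  edge (7, 11)→(2, 4): d=(-5,-7) top-left  bias=+0
  edge (2, 4)→(12, 4): d=(10,0) top-left  bias=+0
  edge (12, 4)→(7, 11): d=(-5,7) right/bottom  bias=-1
    (1,2)@(3, 5): e=[2,10,58] → #
    (2,2)@(5, 5): e=[16,10,44] → #
    (3,2)@(7, 5): e=[30,10,30] → #
    (4,2)@(9, 5): e=[44,10,16] → #
    (5,2)@(11, 5): e=[58,10,2] → #
    (6,2)@(13, 5): e=[72,10,-12] → ·
    (1,3)@(3, 7): e=[-8,30,48] → ·
    (2,3)@(5, 7): e=[6,30,34] → #
    (5,3)@(11, 7): e=[48,30,-8] → ·
    (2,4)@(5, 9): e=[-4,50,24] → ·
    (3,4)@(7, 9): e=[10,50,10] → #
    (4,4)@(9, 9): e=[24,50,-4] → ·
    (3,5)@(7, 11): e=[0,70,0] → ·  [on edge]
  covered (9 px):
    · · · · · · · · · · ·
    · · · · · · · · · · ·
    · # # # # # · · · · ·
    · · # # # · · · · · ·
    · · · # · · · · · · ·
    · · · · · · · · · · ·
    · · · · · · · · · · ·
    · · · · · · · · · · ·
    · · · · · · · · · · ·
    · · · · · · · · · · ·
    · · · · · · · · · · ·
T1:
  2·area = 18  (B↔C swapped to make it positive)
  edge (0, 0)→(14, 4): d=(14,4) right/bottom  bias=-1
  edge (14, 4)→(6, 3): d=(-8,-1) top-left  bias=+0
  edge (6, 3)→(0, 0): d=(-6,-3) top-left  bias=+0
    (1,0)@(3, 1): e=[2,13,3] → #
    (2,0)@(5, 1): e=[-6,15,9] → ·
    (1,1)@(3, 3): e=[30,-3,-9] → ·
    (3,1)@(7, 3): e=[14,1,3] → #
    (4,1)@(9, 3): e=[6,3,9] → #
    (5,1)@(11, 3): e=[-2,5,15] → ·
    (3,2)@(7, 5): e=[42,-15,-9] → ·
    (4,2)@(9, 5): e=[34,-13,-3] → ·
  covered (3 px):
    · # · · · · · · · · ·
    · · · # # · · · · · ·
    · · · · · · · · · · ·
    · · · · · · · · · · ·
    · · · · · · · · · · ·
    · · · · · · · · · · ·
    · · · · · · · · · · ·
    · · · · · · · · · · ·
    · · · · · · · · · · ·
    · · · · · · · · · · ·
    · · · · · · · · · · ·
T2:
  2·area = 151
  edge (2, 1)→(11, 2): d=(9,1) right/bottom  bias=-1
  edge (11, 2)→(4, 18): d=(-7,16) right/bottom  bias=-1
  edge (4, 18)→(2, 1): d=(-2,-17) top-left  bias=+0
    (1,1)@(3, 3): e=[17,121,13] → #
    (2,1)@(5, 3): e=[15,89,47] → #
    (3,1)@(7, 3): e=[13,57,81] → #
    (4,1)@(9, 3): e=[11,25,115] → #
    (5,1)@(11, 3): e=[9,-7,149] → ·
    (1,2)@(3, 5): e=[35,107,9] → #
    (5,2)@(11, 5): e=[27,-21,145] → ·
    (1,3)@(3, 7): e=[53,93,5] → #
    (4,3)@(9, 7): e=[47,-3,107] → ·
    (1,4)@(3, 9): e=[71,79,1] → #
    (4,4)@(9, 9): e=[65,-17,103] → ·
    (1,5)@(3, 11): e=[89,65,-3] → ·
  covered (18 px):
    · · · · · · · · · · ·
    · # # # # · · · · · ·
    · # # # # · · · · · ·
    · # # # · · · · · · ·
    · # # # · · · · · · ·
    · · # # · · · · · · ·
    · · # · · · · · · · ·
    · · # · · · · · · · ·
    · · · · · · · · · · ·
    · · · · · · · · · · ·
    · · · · · · · · · · ·
T3:
  2·area = 72
  edge (2, 0)→(14, 0): d=(12,0) top-left  bias=+0
  edge (14, 0)→(8, 6): d=(-6,6) right/bottom  bias=-1
  edge (8, 6)→(2, 0): d=(-6,-6) top-left  bias=+0
    (1,0)@(3, 1): e=[12,60,0] → #  [on edge]
    (2,0)@(5, 1): e=[12,48,12] → #
    (3,0)@(7, 1): e=[12,36,24] → #
    (4,0)@(9, 1): e=[12,24,36] → #
    (5,0)@(11, 1): e=[12,12,48] → #
    (6,0)@(13, 1): e=[12,0,60] → ·  [on edge]
    (1,1)@(3, 3): e=[36,48,-12] → ·
    (2,1)@(5, 3): e=[36,36,0] → #  [on edge]
    (5,1)@(11, 3): e=[36,0,36] → ·  [on edge]
    (2,2)@(5, 5): e=[60,24,-12] → ·
    (3,2)@(7, 5): e=[60,12,0] → #  [on edge]
    (4,2)@(9, 5): e=[60,0,12] → ·  [on edge]
    (3,3)@(7, 7): e=[84,0,-12] → ·  [on edge]
    (4,3)@(9, 7): e=[84,-12,0] → ·  [on edge]
    (2,4)@(5, 9): e=[108,0,-36] → ·  [on edge]
    (5,4)@(11, 9): e=[108,-36,0] → ·  [on edge]
    (1,5)@(3, 11): e=[132,0,-60] → ·  [on edge]
    (6,5)@(13, 11): e=[132,-60,0] → ·  [on edge]
    (0,6)@(1, 13): e=[156,0,-84] → ·  [on edge]
    (7,6)@(15, 13): e=[156,-84,0] → ·  [on edge]
    (8,7)@(17, 15): e=[180,-108,0] → ·  [on edge]
    (9,8)@(19, 17): e=[204,-132,0] → ·  [on edge]
    (10,9)@(21, 19): e=[228,-156,0] → ·  [on edge]
  covered (9 px):
    · # # # # # · · · · ·
    · · # # # · · · · · ·
    · · · # · · · · · · ·
    · · · · · · · · · · ·
    · · · · · · · · · · ·
    · · · · · · · · · · ·
    · · · · · · · · · · ·
    · · · · · · · · · · ·
    · · · · · · · · · · ·
    · · · · · · · · · · ·
    · · · · · · · · · · ·
T4:
  2·area = 6  (B↔C swapped to make it positive)
  edge (15, 6)→(18, 10): d=(3,4) right/bottom  bias=-1
  edge (18, 10)→(18, 12): d=(0,2) right/bottom  bias=-1
  edge (18, 12)→(15, 6): d=(-3,-6) top-left  bias=+0
    (8,4)@(17, 9): e=[1,2,3] → #
    (9,4)@(19, 9): e=[-7,-2,15] → ·
    (8,5)@(17, 11): e=[7,2,-3] → ·
  covered (1 px):
    · · · · · · · · · · ·
    · · · · · · · · · · ·
    · · · · · · · · · · ·
    · · · · · · · · · · ·
    · · · · · · · · # · ·
    · · · · · · · · · · ·
    · · · · · · · · · · ·
    · · · · · · · · · · ·
    · · · · · · · · · · ·
    · · · · · · · · · · ·
    · · · · · · · · · · ·

Answer: [[1,0],[3,1],[4,1]]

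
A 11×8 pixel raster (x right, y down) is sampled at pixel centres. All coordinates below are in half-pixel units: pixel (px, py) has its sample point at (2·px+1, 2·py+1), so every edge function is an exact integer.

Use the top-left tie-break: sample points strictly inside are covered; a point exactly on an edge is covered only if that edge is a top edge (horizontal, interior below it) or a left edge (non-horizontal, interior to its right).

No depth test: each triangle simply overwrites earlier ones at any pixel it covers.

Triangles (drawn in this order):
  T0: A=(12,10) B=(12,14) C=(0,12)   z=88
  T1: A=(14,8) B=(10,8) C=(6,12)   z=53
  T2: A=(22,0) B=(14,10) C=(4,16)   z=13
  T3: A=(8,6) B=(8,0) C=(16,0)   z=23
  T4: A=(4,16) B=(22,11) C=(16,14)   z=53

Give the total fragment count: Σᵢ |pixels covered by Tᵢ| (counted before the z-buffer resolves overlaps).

T0:
  2·area = 48
  edge (12, 10)→(12, 14): d=(0,4) right/bottom  bias=-1
  edge (12, 14)→(0, 12): d=(-12,-2) top-left  bias=+0
  edge (0, 12)→(12, 10): d=(12,-2) top-left  bias=+0
    (3,5)@(7, 11): e=[20,26,2] → █
    (4,5)@(9, 11): e=[12,30,6] → █
    (5,5)@(11, 11): e=[4,34,10] → █
    (6,5)@(13, 11): e=[-4,38,14] → ·
    (3,6)@(7, 13): e=[20,2,26] → █
    (6,6)@(13, 13): e=[-4,14,38] → ·
    (3,7)@(7, 15): e=[20,-22,50] → ·
    (4,7)@(9, 15): e=[12,-18,54] → ·
    (5,7)@(11, 15): e=[4,-14,58] → ·
  covered (6 px):
    · · · · · · · · · · ·
    · · · · · · · · · · ·
    · · · · · · · · · · ·
    · · · · · · · · · · ·
    · · · · · · · · · · ·
    · · · █ █ █ · · · · ·
    · · · █ █ █ · · · · ·
    · · · · · · · · · · ·
T1:
  2·area = 16  (B↔C swapped to make it positive)
  edge (14, 8)→(6, 12): d=(-8,4) right/bottom  bias=-1
  edge (6, 12)→(10, 8): d=(4,-4) top-left  bias=+0
  edge (10, 8)→(14, 8): d=(4,0) top-left  bias=+0
    (8,0)@(17, 1): e=[44,0,-28] → ·  [on edge]
    (7,1)@(15, 3): e=[36,0,-20] → ·  [on edge]
    (6,2)@(13, 5): e=[28,0,-12] → ·  [on edge]
    (5,3)@(11, 7): e=[20,0,-4] → ·  [on edge]
    (4,4)@(9, 9): e=[12,0,4] → █  [on edge]
    (5,4)@(11, 9): e=[4,8,4] → █
    (6,4)@(13, 9): e=[-4,16,4] → ·
    (3,5)@(7, 11): e=[4,0,12] → █  [on edge]
    (4,5)@(9, 11): e=[-4,8,12] → ·
    (5,5)@(11, 11): e=[-12,16,12] → ·
    (2,6)@(5, 13): e=[-4,0,20] → ·  [on edge]
    (3,6)@(7, 13): e=[-12,8,20] → ·
    (1,7)@(3, 15): e=[-12,0,28] → ·  [on edge]
  covered (3 px):
    · · · · · · · · · · ·
    · · · · · · · · · · ·
    · · · · · · · · · · ·
    · · · · · · · · · · ·
    · · · · █ █ · · · · ·
    · · · █ · · · · · · ·
    · · · · · · · · · · ·
    · · · · · · · · · · ·
T2:
  2·area = 52
  edge (22, 0)→(14, 10): d=(-8,10) right/bottom  bias=-1
  edge (14, 10)→(4, 16): d=(-10,6) right/bottom  bias=-1
  edge (4, 16)→(22, 0): d=(18,-16) top-left  bias=+0
    (10,0)@(21, 1): e=[2,48,2] → █
    (9,1)@(19, 3): e=[6,40,6] → █
    (10,1)@(21, 3): e=[-14,28,38] → ·
    (8,2)@(17, 5): e=[10,32,10] → █
    (9,2)@(19, 5): e=[-10,20,42] → ·
    (7,3)@(15, 7): e=[14,24,14] → █
    (8,3)@(17, 7): e=[-6,12,46] → ·
    (9,3)@(19, 7): e=[-26,0,78] → ·  [on edge]
    (6,4)@(13, 9): e=[18,16,18] → █
    (7,4)@(15, 9): e=[-2,4,50] → ·
    (5,5)@(11, 11): e=[22,8,22] → █
    (6,5)@(13, 11): e=[2,-4,54] → ·
    (4,6)@(9, 13): e=[26,0,26] → ·  [on edge]
  covered (6 px):
    · · · · · · · · · · █
    · · · · · · · · · █ ·
    · · · · · · · · █ · ·
    · · · · · · · █ · · ·
    · · · · · · █ · · · ·
    · · · · · █ · · · · ·
    · · · · · · · · · · ·
    · · · · · · · · · · ·
T3:
  2·area = 48
  edge (8, 6)→(8, 0): d=(0,-6) top-left  bias=+0
  edge (8, 0)→(16, 0): d=(8,0) top-left  bias=+0
  edge (16, 0)→(8, 6): d=(-8,6) right/bottom  bias=-1
    (4,0)@(9, 1): e=[6,8,34] → █
    (5,0)@(11, 1): e=[18,8,22] → █
    (6,0)@(13, 1): e=[30,8,10] → █
    (7,0)@(15, 1): e=[42,8,-2] → ·
    (4,1)@(9, 3): e=[6,24,18] → █
    (6,1)@(13, 3): e=[30,24,-6] → ·
    (4,2)@(9, 5): e=[6,40,2] → █
    (5,2)@(11, 5): e=[18,40,-10] → ·
    (4,3)@(9, 7): e=[6,56,-14] → ·
  covered (6 px):
    · · · · █ █ █ · · · ·
    · · · · █ █ · · · · ·
    · · · · █ · · · · · ·
    · · · · · · · · · · ·
    · · · · · · · · · · ·
    · · · · · · · · · · ·
    · · · · · · · · · · ·
    · · · · · · · · · · ·
T4:
  2·area = 24
  edge (4, 16)→(22, 11): d=(18,-5) top-left  bias=+0
  edge (22, 11)→(16, 14): d=(-6,3) right/bottom  bias=-1
  edge (16, 14)→(4, 16): d=(-12,2) right/bottom  bias=-1
    (7,6)@(15, 13): e=[1,9,14] → █
    (8,6)@(17, 13): e=[11,3,10] → █
    (9,6)@(19, 13): e=[21,-3,6] → ·
    (4,7)@(9, 15): e=[7,15,2] → █
    (5,7)@(11, 15): e=[17,9,-2] → ·
    (7,7)@(15, 15): e=[37,-3,-10] → ·
    (8,7)@(17, 15): e=[47,-9,-14] → ·
  covered (3 px):
    · · · · · · · · · · ·
    · · · · · · · · · · ·
    · · · · · · · · · · ·
    · · · · · · · · · · ·
    · · · · · · · · · · ·
    · · · · · · · · · · ·
    · · · · · · · █ █ · ·
    · · · · █ · · · · · ·

Result: 24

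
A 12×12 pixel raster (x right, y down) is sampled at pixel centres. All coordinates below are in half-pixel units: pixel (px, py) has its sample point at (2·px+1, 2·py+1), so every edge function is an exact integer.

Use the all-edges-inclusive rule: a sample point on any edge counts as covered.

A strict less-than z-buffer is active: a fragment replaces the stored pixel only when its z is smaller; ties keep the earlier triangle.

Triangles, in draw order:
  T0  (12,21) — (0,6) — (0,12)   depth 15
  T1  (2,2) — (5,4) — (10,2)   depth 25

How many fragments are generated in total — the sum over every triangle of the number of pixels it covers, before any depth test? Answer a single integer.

T0:
  2·area = 72  (B↔C swapped to make it positive)
  edge (12, 21)→(0, 12): d=(-12,-9) inclusive
  edge (0, 12)→(0, 6): d=(0,-6) inclusive
  edge (0, 6)→(12, 21): d=(12,15) inclusive
    (0,4)@(1, 9): e=[45,6,21] → █
    (1,4)@(3, 9): e=[63,18,-9] → ·
    (0,5)@(1, 11): e=[21,6,45] → █
    (1,5)@(3, 11): e=[39,18,15] → █
    (2,5)@(5, 11): e=[57,30,-15] → ·
    (0,6)@(1, 13): e=[-3,6,69] → ·
    (1,6)@(3, 13): e=[15,18,39] → █
    (2,6)@(5, 13): e=[33,30,9] → █
    (3,6)@(7, 13): e=[51,42,-21] → ·
    (1,7)@(3, 15): e=[-9,18,63] → ·
    (2,7)@(5, 15): e=[9,30,33] → █
    (3,7)@(7, 15): e=[27,42,3] → █
  covered (8 px):
    · · · · · · · · · · · ·
    · · · · · · · · · · · ·
    · · · · · · · · · · · ·
    · · · · · · · · · · · ·
    █ · · · · · · · · · · ·
    █ █ · · · · · · · · · ·
    · █ █ · · · · · · · · ·
    · · █ █ · · · · · · · ·
    · · · █ · · · · · · · ·
    · · · · · · · · · · · ·
    · · · · · · · · · · · ·
    · · · · · · · · · · · ·
T1:
  2·area = 16  (B↔C swapped to make it positive)
  edge (2, 2)→(10, 2): d=(8,0) inclusive
  edge (10, 2)→(5, 4): d=(-5,2) inclusive
  edge (5, 4)→(2, 2): d=(-3,-2) inclusive
    (2,1)@(5, 3): e=[8,5,3] → █
    (3,1)@(7, 3): e=[8,1,7] → █
    (4,1)@(9, 3): e=[8,-3,11] → ·
    (2,2)@(5, 5): e=[24,-5,-3] → ·
    (3,2)@(7, 5): e=[24,-9,1] → ·
  covered (2 px):
    · · · · · · · · · · · ·
    · · █ █ · · · · · · · ·
    · · · · · · · · · · · ·
    · · · · · · · · · · · ·
    · · · · · · · · · · · ·
    · · · · · · · · · · · ·
    · · · · · · · · · · · ·
    · · · · · · · · · · · ·
    · · · · · · · · · · · ·
    · · · · · · · · · · · ·
    · · · · · · · · · · · ·
    · · · · · · · · · · · ·

Result: 10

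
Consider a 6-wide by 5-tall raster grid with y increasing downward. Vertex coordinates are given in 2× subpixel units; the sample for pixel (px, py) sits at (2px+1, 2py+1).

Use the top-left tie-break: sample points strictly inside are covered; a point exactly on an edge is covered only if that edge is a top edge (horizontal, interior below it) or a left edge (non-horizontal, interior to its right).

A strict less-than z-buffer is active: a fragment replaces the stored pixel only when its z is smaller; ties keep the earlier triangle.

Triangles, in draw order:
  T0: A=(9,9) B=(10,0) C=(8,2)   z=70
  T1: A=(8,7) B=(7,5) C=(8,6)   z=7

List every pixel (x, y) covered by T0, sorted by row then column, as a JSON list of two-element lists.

T0:
  2·area = 16  (B↔C swapped to make it positive)
  edge (9, 9)→(8, 2): d=(-1,-7) top-left  bias=+0
  edge (8, 2)→(10, 0): d=(2,-2) top-left  bias=+0
  edge (10, 0)→(9, 9): d=(-1,9) right/bottom  bias=-1
    (4,0)@(9, 1): e=[8,0,8] → X  [on edge]
    (5,0)@(11, 1): e=[22,4,-10] → .
    (3,1)@(7, 3): e=[-8,0,24] → .  [on edge]
    (4,1)@(9, 3): e=[6,4,6] → X
    (5,1)@(11, 3): e=[20,8,-12] → .
    (2,2)@(5, 5): e=[-24,0,40] → .  [on edge]
    (4,2)@(9, 5): e=[4,8,4] → X
    (5,2)@(11, 5): e=[18,12,-14] → .
    (1,3)@(3, 7): e=[-40,0,56] → .  [on edge]
    (4,3)@(9, 7): e=[2,12,2] → X
    (5,3)@(11, 7): e=[16,16,-16] → .
    (0,4)@(1, 9): e=[-56,0,72] → .  [on edge]
    (4,4)@(9, 9): e=[0,16,0] → .  [on edge]
  covered (4 px):
    . . . . X .
    . . . . X .
    . . . . X .
    . . . . X .
    . . . . . .
T1:
  2·area = 1
  edge (8, 7)→(7, 5): d=(-1,-2) top-left  bias=+0
  edge (7, 5)→(8, 6): d=(1,1) right/bottom  bias=-1
  edge (8, 6)→(8, 7): d=(0,1) right/bottom  bias=-1
    (1,0)@(3, 1): e=[-4,0,5] → .  [on edge]
    (2,0)@(5, 1): e=[0,-2,3] → .  [on edge]
    (2,1)@(5, 3): e=[-2,0,3] → .  [on edge]
    (3,2)@(7, 5): e=[0,0,1] → .  [on edge]
    (4,3)@(9, 7): e=[2,0,-1] → .  [on edge]
    (4,4)@(9, 9): e=[0,2,-1] → .  [on edge]
    (5,4)@(11, 9): e=[4,0,-3] → .  [on edge]
  covered (0 px):
    . . . . . .
    . . . . . .
    . . . . . .
    . . . . . .
    . . . . . .

Answer: [[4,0],[4,1],[4,2],[4,3]]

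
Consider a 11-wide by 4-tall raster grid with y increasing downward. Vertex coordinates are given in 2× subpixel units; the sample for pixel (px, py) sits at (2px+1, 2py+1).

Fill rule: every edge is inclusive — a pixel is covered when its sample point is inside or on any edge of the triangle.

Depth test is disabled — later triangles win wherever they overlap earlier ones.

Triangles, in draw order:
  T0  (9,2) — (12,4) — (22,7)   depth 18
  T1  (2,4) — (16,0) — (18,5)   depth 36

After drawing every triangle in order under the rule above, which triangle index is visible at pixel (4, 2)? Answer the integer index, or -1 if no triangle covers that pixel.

T0:
  2·area = 11  (B↔C swapped to make it positive)
  edge (9, 2)→(22, 7): d=(13,5) inclusive
  edge (22, 7)→(12, 4): d=(-10,-3) inclusive
  edge (12, 4)→(9, 2): d=(-3,-2) inclusive
    (5,1)@(11, 3): e=[3,7,1] → █
    (6,1)@(13, 3): e=[-7,13,5] → ·
    (5,2)@(11, 5): e=[29,-13,-5] → ·
  covered (1 px):
    · · · · · · · · · · ·
    · · · · · █ · · · · ·
    · · · · · · · · · · ·
    · · · · · · · · · · ·
T1:
  2·area = 78
  edge (2, 4)→(16, 0): d=(14,-4) inclusive
  edge (16, 0)→(18, 5): d=(2,5) inclusive
  edge (18, 5)→(2, 4): d=(-16,-1) inclusive
    (6,0)@(13, 1): e=[2,17,59] → █
    (7,0)@(15, 1): e=[10,7,61] → █
    (8,0)@(17, 1): e=[18,-3,63] → ·
    (3,1)@(7, 3): e=[6,51,21] → █
    (4,1)@(9, 3): e=[14,41,23] → █
    (5,1)@(11, 3): e=[22,31,25] → █
    (8,1)@(17, 3): e=[46,1,31] → █
    (9,1)@(19, 3): e=[54,-9,33] → ·
    (3,2)@(7, 5): e=[34,55,-11] → ·
    (4,2)@(9, 5): e=[42,45,-9] → ·
    (5,2)@(11, 5): e=[50,35,-7] → ·
    (6,2)@(13, 5): e=[58,25,-5] → ·
  covered (8 px):
    · · · · · · █ █ · · ·
    · · · █ █ █ █ █ █ · ·
    · · · · · · · · · · ·
    · · · · · · · · · · ·

Z-buffer (winner per pixel, '.' = empty):
  . . . . . . 1 1 . . .
  . . . 1 1 1 1 1 1 . .
  . . . . . . . . . . .
  . . . . . . . . . . .

Result: -1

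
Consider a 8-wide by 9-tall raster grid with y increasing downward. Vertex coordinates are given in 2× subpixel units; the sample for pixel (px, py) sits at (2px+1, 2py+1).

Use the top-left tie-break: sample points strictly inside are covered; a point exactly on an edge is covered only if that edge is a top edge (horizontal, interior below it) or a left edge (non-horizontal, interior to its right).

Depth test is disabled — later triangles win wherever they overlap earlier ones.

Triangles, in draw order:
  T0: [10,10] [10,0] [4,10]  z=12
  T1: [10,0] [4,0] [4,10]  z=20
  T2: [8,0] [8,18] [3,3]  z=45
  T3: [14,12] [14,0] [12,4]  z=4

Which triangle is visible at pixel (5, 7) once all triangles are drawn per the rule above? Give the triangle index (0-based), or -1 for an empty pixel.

T0:
  2·area = 60  (B↔C swapped to make it positive)
  edge (10, 10)→(4, 10): d=(-6,0) right/bottom  bias=-1
  edge (4, 10)→(10, 0): d=(6,-10) top-left  bias=+0
  edge (10, 0)→(10, 10): d=(0,10) right/bottom  bias=-1
    (4,1)@(9, 3): e=[42,8,10] → X
    (5,1)@(11, 3): e=[42,28,-10] → .
    (3,2)@(7, 5): e=[30,0,30] → X  [on edge]
    (5,2)@(11, 5): e=[30,40,-10] → .
    (3,3)@(7, 7): e=[18,12,30] → X
    (5,3)@(11, 7): e=[18,52,-10] → .
    (2,4)@(5, 9): e=[6,4,50] → X
    (5,4)@(11, 9): e=[6,64,-10] → .
    (2,5)@(5, 11): e=[-6,16,50] → .
    (3,5)@(7, 11): e=[-6,36,30] → .
    (4,5)@(9, 11): e=[-6,56,10] → .
    (0,7)@(1, 15): e=[-30,0,90] → .  [on edge]
  covered (8 px):
    . . . . . . . .
    . . . . X . . .
    . . . X X . . .
    . . . X X . . .
    . . X X X . . .
    . . . . . . . .
    . . . . . . . .
    . . . . . . . .
    . . . . . . . .
T1:
  2·area = 60  (B↔C swapped to make it positive)
  edge (10, 0)→(4, 10): d=(-6,10) right/bottom  bias=-1
  edge (4, 10)→(4, 0): d=(0,-10) top-left  bias=+0
  edge (4, 0)→(10, 0): d=(6,0) top-left  bias=+0
    (2,0)@(5, 1): e=[44,10,6] → X
    (3,0)@(7, 1): e=[24,30,6] → X
    (4,0)@(9, 1): e=[4,50,6] → X
    (5,0)@(11, 1): e=[-16,70,6] → .
    (2,1)@(5, 3): e=[32,10,18] → X
    (4,1)@(9, 3): e=[-8,50,18] → .
    (2,2)@(5, 5): e=[20,10,30] → X
    (3,2)@(7, 5): e=[0,30,30] → .  [on edge]
    (2,3)@(5, 7): e=[8,10,42] → X
    (3,3)@(7, 7): e=[-12,30,42] → .
    (2,4)@(5, 9): e=[-4,10,54] → .
    (0,7)@(1, 15): e=[0,-30,90] → .  [on edge]
  covered (7 px):
    . . X X X . . .
    . . X X . . . .
    . . X . . . . .
    . . X . . . . .
    . . . . . . . .
    . . . . . . . .
    . . . . . . . .
    . . . . . . . .
    . . . . . . . .
T2:
  2·area = 90
  edge (8, 0)→(8, 18): d=(0,18) right/bottom  bias=-1
  edge (8, 18)→(3, 3): d=(-5,-15) top-left  bias=+0
  edge (3, 3)→(8, 0): d=(5,-3) top-left  bias=+0
    (3,0)@(7, 1): e=[18,70,2] → X
    (4,0)@(9, 1): e=[-18,100,8] → .
    (1,1)@(3, 3): e=[90,0,0] → X  [on edge]
    (2,1)@(5, 3): e=[54,30,6] → X
    (4,1)@(9, 3): e=[-18,90,18] → .
    (1,2)@(3, 5): e=[90,-10,10] → .
    (2,2)@(5, 5): e=[54,20,16] → X
    (4,2)@(9, 5): e=[-18,80,28] → .
    (2,3)@(5, 7): e=[54,10,26] → X
    (4,3)@(9, 7): e=[-18,70,38] → .
    (2,4)@(5, 9): e=[54,0,36] → X  [on edge]
    (4,4)@(9, 9): e=[-18,60,48] → .
    (3,7)@(7, 15): e=[18,0,72] → X  [on edge]
  covered (13 px):
    . . . X . . . .
    . X X X . . . .
    . . X X . . . .
    . . X X . . . .
    . . X X . . . .
    . . . X . . . .
    . . . X . . . .
    . . . X . . . .
    . . . . . . . .
T3:
  2·area = 24  (B↔C swapped to make it positive)
  edge (14, 12)→(12, 4): d=(-2,-8) top-left  bias=+0
  edge (12, 4)→(14, 0): d=(2,-4) top-left  bias=+0
  edge (14, 0)→(14, 12): d=(0,12) right/bottom  bias=-1
    (6,1)@(13, 3): e=[10,2,12] → X
    (7,1)@(15, 3): e=[26,10,-12] → .
    (6,2)@(13, 5): e=[6,6,12] → X
    (7,2)@(15, 5): e=[22,14,-12] → .
    (6,3)@(13, 7): e=[2,10,12] → X
    (7,3)@(15, 7): e=[18,18,-12] → .
    (6,4)@(13, 9): e=[-2,14,12] → .
  covered (3 px):
    . . . . . . . .
    . . . . . . X .
    . . . . . . X .
    . . . . . . X .
    . . . . . . . .
    . . . . . . . .
    . . . . . . . .
    . . . . . . . .
    . . . . . . . .

Z-buffer (winner per pixel, '.' = empty):
  . . 1 2 1 . . .
  . 2 2 2 0 . 3 .
  . . 2 2 0 . 3 .
  . . 2 2 0 . 3 .
  . . 2 2 0 . . .
  . . . 2 . . . .
  . . . 2 . . . .
  . . . 2 . . . .
  . . . . . . . .

Answer: -1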